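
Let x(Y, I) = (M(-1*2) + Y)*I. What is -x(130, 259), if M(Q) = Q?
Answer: -33152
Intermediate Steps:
x(Y, I) = I*(-2 + Y) (x(Y, I) = (-1*2 + Y)*I = (-2 + Y)*I = I*(-2 + Y))
-x(130, 259) = -259*(-2 + 130) = -259*128 = -1*33152 = -33152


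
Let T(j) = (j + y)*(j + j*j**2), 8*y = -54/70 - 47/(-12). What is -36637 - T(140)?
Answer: -9247082609/24 ≈ -3.8530e+8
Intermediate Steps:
y = 1321/3360 (y = (-54/70 - 47/(-12))/8 = (-54*1/70 - 47*(-1/12))/8 = (-27/35 + 47/12)/8 = (1/8)*(1321/420) = 1321/3360 ≈ 0.39315)
T(j) = (1321/3360 + j)*(j + j**3) (T(j) = (j + 1321/3360)*(j + j*j**2) = (1321/3360 + j)*(j + j**3))
-36637 - T(140) = -36637 - 140*(1321 + 1321*140**2 + 3360*140 + 3360*140**3)/3360 = -36637 - 140*(1321 + 1321*19600 + 470400 + 3360*2744000)/3360 = -36637 - 140*(1321 + 25891600 + 470400 + 9219840000)/3360 = -36637 - 140*9246203321/3360 = -36637 - 1*9246203321/24 = -36637 - 9246203321/24 = -9247082609/24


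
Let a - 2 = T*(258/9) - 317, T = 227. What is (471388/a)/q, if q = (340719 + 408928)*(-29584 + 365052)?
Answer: 353541/1167947971217573 ≈ 3.0270e-10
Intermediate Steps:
a = 18577/3 (a = 2 + (227*(258/9) - 317) = 2 + (227*(258*(⅑)) - 317) = 2 + (227*(86/3) - 317) = 2 + (19522/3 - 317) = 2 + 18571/3 = 18577/3 ≈ 6192.3)
q = 251482579796 (q = 749647*335468 = 251482579796)
(471388/a)/q = (471388/(18577/3))/251482579796 = (471388*(3/18577))*(1/251482579796) = (1414164/18577)*(1/251482579796) = 353541/1167947971217573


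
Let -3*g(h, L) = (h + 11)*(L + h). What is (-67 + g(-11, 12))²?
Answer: 4489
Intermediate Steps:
g(h, L) = -(11 + h)*(L + h)/3 (g(h, L) = -(h + 11)*(L + h)/3 = -(11 + h)*(L + h)/3)
(-67 + g(-11, 12))² = (-67 + (-11/3*12 - 11/3*(-11) - ⅓*(-11)² - ⅓*12*(-11)))² = (-67 + (-44 + 121/3 - ⅓*121 + 44))² = (-67 + (-44 + 121/3 - 121/3 + 44))² = (-67 + 0)² = (-67)² = 4489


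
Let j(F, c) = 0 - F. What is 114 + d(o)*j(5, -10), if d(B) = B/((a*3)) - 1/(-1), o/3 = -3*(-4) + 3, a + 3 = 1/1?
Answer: 293/2 ≈ 146.50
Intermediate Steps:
a = -2 (a = -3 + 1/1 = -3 + 1 = -2)
j(F, c) = -F
o = 45 (o = 3*(-3*(-4) + 3) = 3*(12 + 3) = 3*15 = 45)
d(B) = 1 - B/6 (d(B) = B/((-2*3)) - 1/(-1) = B/(-6) - 1*(-1) = B*(-⅙) + 1 = -B/6 + 1 = 1 - B/6)
114 + d(o)*j(5, -10) = 114 + (1 - ⅙*45)*(-1*5) = 114 + (1 - 15/2)*(-5) = 114 - 13/2*(-5) = 114 + 65/2 = 293/2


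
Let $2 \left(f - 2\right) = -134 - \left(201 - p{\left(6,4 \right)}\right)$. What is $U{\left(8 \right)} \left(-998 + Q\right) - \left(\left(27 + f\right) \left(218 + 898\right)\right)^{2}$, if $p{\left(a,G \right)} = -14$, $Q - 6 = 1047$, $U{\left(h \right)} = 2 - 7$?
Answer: $-26366615159$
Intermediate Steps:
$U{\left(h \right)} = -5$ ($U{\left(h \right)} = 2 - 7 = -5$)
$Q = 1053$ ($Q = 6 + 1047 = 1053$)
$f = - \frac{345}{2}$ ($f = 2 + \frac{-134 - \left(201 - -14\right)}{2} = 2 + \frac{-134 - \left(201 + 14\right)}{2} = 2 + \frac{-134 - 215}{2} = 2 + \frac{1}{2} \left(-349\right) = 2 - \frac{349}{2} = - \frac{345}{2} \approx -172.5$)
$U{\left(8 \right)} \left(-998 + Q\right) - \left(\left(27 + f\right) \left(218 + 898\right)\right)^{2} = - 5 \left(-998 + 1053\right) - \left(\left(27 - \frac{345}{2}\right) \left(218 + 898\right)\right)^{2} = \left(-5\right) 55 - \left(\left(- \frac{291}{2}\right) 1116\right)^{2} = -275 - \left(-162378\right)^{2} = -275 - 26366614884 = -26366615159$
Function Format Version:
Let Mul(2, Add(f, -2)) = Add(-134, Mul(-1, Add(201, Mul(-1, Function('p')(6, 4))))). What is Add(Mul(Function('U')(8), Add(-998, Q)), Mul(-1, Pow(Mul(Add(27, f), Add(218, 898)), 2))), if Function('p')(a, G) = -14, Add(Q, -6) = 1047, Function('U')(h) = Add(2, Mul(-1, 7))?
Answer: -26366615159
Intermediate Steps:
Function('U')(h) = -5 (Function('U')(h) = Add(2, -7) = -5)
Q = 1053 (Q = Add(6, 1047) = 1053)
f = Rational(-345, 2) (f = Add(2, Mul(Rational(1, 2), Add(-134, Mul(-1, Add(201, Mul(-1, -14)))))) = Add(2, Mul(Rational(1, 2), Add(-134, Mul(-1, Add(201, 14))))) = Add(2, Mul(Rational(1, 2), Add(-134, Mul(-1, 215)))) = Add(2, Mul(Rational(1, 2), Add(-134, -215))) = Add(2, Mul(Rational(1, 2), -349)) = Add(2, Rational(-349, 2)) = Rational(-345, 2) ≈ -172.50)
Add(Mul(Function('U')(8), Add(-998, Q)), Mul(-1, Pow(Mul(Add(27, f), Add(218, 898)), 2))) = Add(Mul(-5, Add(-998, 1053)), Mul(-1, Pow(Mul(Add(27, Rational(-345, 2)), Add(218, 898)), 2))) = Add(Mul(-5, 55), Mul(-1, Pow(Mul(Rational(-291, 2), 1116), 2))) = Add(-275, Mul(-1, Pow(-162378, 2))) = Add(-275, Mul(-1, 26366614884)) = Add(-275, -26366614884) = -26366615159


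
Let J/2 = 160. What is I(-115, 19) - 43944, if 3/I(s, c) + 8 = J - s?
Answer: -18764085/427 ≈ -43944.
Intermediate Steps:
J = 320 (J = 2*160 = 320)
I(s, c) = 3/(312 - s) (I(s, c) = 3/(-8 + (320 - s)) = 3/(312 - s))
I(-115, 19) - 43944 = -3/(-312 - 115) - 43944 = -3/(-427) - 43944 = -3*(-1/427) - 43944 = 3/427 - 43944 = -18764085/427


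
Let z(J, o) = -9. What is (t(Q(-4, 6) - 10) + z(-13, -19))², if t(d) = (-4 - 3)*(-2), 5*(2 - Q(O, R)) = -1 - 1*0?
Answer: 25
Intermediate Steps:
Q(O, R) = 11/5 (Q(O, R) = 2 - (-1 - 1*0)/5 = 2 - (-1 + 0)/5 = 2 - ⅕*(-1) = 2 + ⅕ = 11/5)
t(d) = 14 (t(d) = -7*(-2) = 14)
(t(Q(-4, 6) - 10) + z(-13, -19))² = (14 - 9)² = 5² = 25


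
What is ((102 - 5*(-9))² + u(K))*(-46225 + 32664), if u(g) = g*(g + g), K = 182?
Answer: -1191428777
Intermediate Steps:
u(g) = 2*g² (u(g) = g*(2*g) = 2*g²)
((102 - 5*(-9))² + u(K))*(-46225 + 32664) = ((102 - 5*(-9))² + 2*182²)*(-46225 + 32664) = ((102 + 45)² + 2*33124)*(-13561) = (147² + 66248)*(-13561) = (21609 + 66248)*(-13561) = 87857*(-13561) = -1191428777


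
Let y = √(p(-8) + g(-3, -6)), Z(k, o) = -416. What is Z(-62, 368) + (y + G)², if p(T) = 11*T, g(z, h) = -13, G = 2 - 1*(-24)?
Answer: 159 + 52*I*√101 ≈ 159.0 + 522.59*I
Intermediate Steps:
G = 26 (G = 2 + 24 = 26)
y = I*√101 (y = √(11*(-8) - 13) = √(-88 - 13) = √(-101) = I*√101 ≈ 10.05*I)
Z(-62, 368) + (y + G)² = -416 + (I*√101 + 26)² = -416 + (26 + I*√101)²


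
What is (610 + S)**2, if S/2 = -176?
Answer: 66564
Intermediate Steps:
S = -352 (S = 2*(-176) = -352)
(610 + S)**2 = (610 - 352)**2 = 258**2 = 66564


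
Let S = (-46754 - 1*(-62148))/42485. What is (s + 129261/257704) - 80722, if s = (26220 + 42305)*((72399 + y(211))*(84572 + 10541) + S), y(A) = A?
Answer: 1036268123087580827143661/2189710888 ≈ 4.7324e+14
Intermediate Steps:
S = 15394/42485 (S = (-46754 + 62148)*(1/42485) = 15394*(1/42485) = 15394/42485 ≈ 0.36234)
s = 4021156533326365020/8497 (s = (26220 + 42305)*((72399 + 211)*(84572 + 10541) + 15394/42485) = 68525*(72610*95113 + 15394/42485) = 68525*(6906154930 + 15394/42485) = 68525*(293407992216444/42485) = 4021156533326365020/8497 ≈ 4.7324e+14)
(s + 129261/257704) - 80722 = (4021156533326365020/8497 + 129261/257704) - 80722 = 1036268123264338669444797/2189710888 - 80722 = 1036268123087580827143661/2189710888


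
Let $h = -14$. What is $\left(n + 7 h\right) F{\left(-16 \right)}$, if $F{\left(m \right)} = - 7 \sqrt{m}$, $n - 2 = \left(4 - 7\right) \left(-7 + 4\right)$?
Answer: $2436 i \approx 2436.0 i$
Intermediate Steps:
$n = 11$ ($n = 2 + \left(4 - 7\right) \left(-7 + 4\right) = 2 - -9 = 2 + 9 = 11$)
$\left(n + 7 h\right) F{\left(-16 \right)} = \left(11 + 7 \left(-14\right)\right) \left(- 7 \sqrt{-16}\right) = \left(11 - 98\right) \left(- 7 \cdot 4 i\right) = - 87 \left(- 28 i\right) = 2436 i$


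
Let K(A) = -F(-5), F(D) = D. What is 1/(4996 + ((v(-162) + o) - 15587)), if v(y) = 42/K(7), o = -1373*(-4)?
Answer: -5/25453 ≈ -0.00019644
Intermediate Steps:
o = 5492
K(A) = 5 (K(A) = -1*(-5) = 5)
v(y) = 42/5
1/(4996 + ((v(-162) + o) - 15587)) = 1/(4996 + ((42/5 + 5492) - 15587)) = 1/(4996 + (27502/5 - 15587)) = 1/(4996 - 50433/5) = 1/(-25453/5) = -5/25453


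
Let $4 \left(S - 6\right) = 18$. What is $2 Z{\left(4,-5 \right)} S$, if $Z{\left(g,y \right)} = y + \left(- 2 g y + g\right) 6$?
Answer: $5439$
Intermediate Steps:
$S = \frac{21}{2}$ ($S = 6 + \frac{1}{4} \cdot 18 = 6 + \frac{9}{2} = \frac{21}{2} \approx 10.5$)
$Z{\left(g,y \right)} = y + 6 g - 12 g y$ ($Z{\left(g,y \right)} = y + \left(- 2 g y + g\right) 6 = y + \left(g - 2 g y\right) 6 = y - \left(- 6 g + 12 g y\right) = y + 6 g - 12 g y$)
$2 Z{\left(4,-5 \right)} S = 2 \left(-5 + 6 \cdot 4 - 48 \left(-5\right)\right) \frac{21}{2} = 2 \left(-5 + 24 + 240\right) \frac{21}{2} = 2 \cdot 259 \cdot \frac{21}{2} = 518 \cdot \frac{21}{2} = 5439$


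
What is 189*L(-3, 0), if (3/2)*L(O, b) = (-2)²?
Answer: 504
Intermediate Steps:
L(O, b) = 8/3 (L(O, b) = (⅔)*(-2)² = (⅔)*4 = 8/3)
189*L(-3, 0) = 189*(8/3) = 504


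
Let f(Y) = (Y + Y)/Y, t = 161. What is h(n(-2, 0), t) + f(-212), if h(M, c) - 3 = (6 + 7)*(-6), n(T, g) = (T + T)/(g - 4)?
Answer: -73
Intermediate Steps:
n(T, g) = 2*T/(-4 + g) (n(T, g) = (2*T)/(-4 + g) = 2*T/(-4 + g))
h(M, c) = -75 (h(M, c) = 3 + (6 + 7)*(-6) = 3 + 13*(-6) = 3 - 78 = -75)
f(Y) = 2 (f(Y) = (2*Y)/Y = 2)
h(n(-2, 0), t) + f(-212) = -75 + 2 = -73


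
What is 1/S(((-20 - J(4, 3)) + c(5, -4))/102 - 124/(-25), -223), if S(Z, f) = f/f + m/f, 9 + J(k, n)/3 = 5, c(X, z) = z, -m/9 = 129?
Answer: 223/1384 ≈ 0.16113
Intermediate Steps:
m = -1161 (m = -9*129 = -1161)
J(k, n) = -12 (J(k, n) = -27 + 3*5 = -27 + 15 = -12)
S(Z, f) = 1 - 1161/f (S(Z, f) = f/f - 1161/f = 1 - 1161/f)
1/S(((-20 - J(4, 3)) + c(5, -4))/102 - 124/(-25), -223) = 1/((-1161 - 223)/(-223)) = 1/(-1/223*(-1384)) = 1/(1384/223) = 223/1384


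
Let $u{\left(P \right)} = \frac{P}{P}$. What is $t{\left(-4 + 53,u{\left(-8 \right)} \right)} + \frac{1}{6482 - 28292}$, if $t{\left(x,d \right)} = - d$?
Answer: $- \frac{21811}{21810} \approx -1.0$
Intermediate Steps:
$u{\left(P \right)} = 1$
$t{\left(-4 + 53,u{\left(-8 \right)} \right)} + \frac{1}{6482 - 28292} = \left(-1\right) 1 + \frac{1}{6482 - 28292} = -1 + \frac{1}{-21810} = -1 - \frac{1}{21810} = - \frac{21811}{21810}$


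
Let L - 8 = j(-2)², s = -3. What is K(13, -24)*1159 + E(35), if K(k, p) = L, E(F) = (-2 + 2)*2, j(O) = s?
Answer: 19703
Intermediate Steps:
j(O) = -3
E(F) = 0 (E(F) = 0*2 = 0)
L = 17 (L = 8 + (-3)² = 8 + 9 = 17)
K(k, p) = 17
K(13, -24)*1159 + E(35) = 17*1159 + 0 = 19703 + 0 = 19703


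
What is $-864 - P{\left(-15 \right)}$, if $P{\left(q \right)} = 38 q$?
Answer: $-294$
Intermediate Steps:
$-864 - P{\left(-15 \right)} = -864 - 38 \left(-15\right) = -864 - -570 = -864 + 570 = -294$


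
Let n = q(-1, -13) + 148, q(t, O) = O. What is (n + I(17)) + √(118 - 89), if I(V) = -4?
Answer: 131 + √29 ≈ 136.39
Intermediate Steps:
n = 135 (n = -13 + 148 = 135)
(n + I(17)) + √(118 - 89) = (135 - 4) + √(118 - 89) = 131 + √29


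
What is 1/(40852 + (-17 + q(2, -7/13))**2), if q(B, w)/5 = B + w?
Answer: 169/6919864 ≈ 2.4422e-5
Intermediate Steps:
q(B, w) = 5*B + 5*w (q(B, w) = 5*(B + w) = 5*B + 5*w)
1/(40852 + (-17 + q(2, -7/13))**2) = 1/(40852 + (-17 + (5*2 + 5*(-7/13)))**2) = 1/(40852 + (-17 + (10 + 5*(-7*1/13)))**2) = 1/(40852 + (-17 + (10 + 5*(-7/13)))**2) = 1/(40852 + (-17 + (10 - 35/13))**2) = 1/(40852 + (-17 + 95/13)**2) = 1/(40852 + (-126/13)**2) = 1/(40852 + 15876/169) = 1/(6919864/169) = 169/6919864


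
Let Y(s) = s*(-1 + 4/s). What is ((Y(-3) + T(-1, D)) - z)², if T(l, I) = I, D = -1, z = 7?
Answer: 1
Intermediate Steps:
((Y(-3) + T(-1, D)) - z)² = (((4 - 1*(-3)) - 1) - 1*7)² = (((4 + 3) - 1) - 7)² = ((7 - 1) - 7)² = (6 - 7)² = (-1)² = 1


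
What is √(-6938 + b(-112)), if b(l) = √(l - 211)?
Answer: √(-6938 + I*√323) ≈ 0.108 + 83.295*I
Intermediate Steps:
b(l) = √(-211 + l)
√(-6938 + b(-112)) = √(-6938 + √(-211 - 112)) = √(-6938 + √(-323)) = √(-6938 + I*√323)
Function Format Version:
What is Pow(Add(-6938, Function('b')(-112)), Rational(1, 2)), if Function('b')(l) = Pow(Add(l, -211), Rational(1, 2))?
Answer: Pow(Add(-6938, Mul(I, Pow(323, Rational(1, 2)))), Rational(1, 2)) ≈ Add(0.108, Mul(83.295, I))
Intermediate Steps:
Function('b')(l) = Pow(Add(-211, l), Rational(1, 2))
Pow(Add(-6938, Function('b')(-112)), Rational(1, 2)) = Pow(Add(-6938, Pow(Add(-211, -112), Rational(1, 2))), Rational(1, 2)) = Pow(Add(-6938, Pow(-323, Rational(1, 2))), Rational(1, 2)) = Pow(Add(-6938, Mul(I, Pow(323, Rational(1, 2)))), Rational(1, 2))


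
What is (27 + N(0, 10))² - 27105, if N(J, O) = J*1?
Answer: -26376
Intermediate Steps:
N(J, O) = J
(27 + N(0, 10))² - 27105 = (27 + 0)² - 27105 = 27² - 27105 = 729 - 27105 = -26376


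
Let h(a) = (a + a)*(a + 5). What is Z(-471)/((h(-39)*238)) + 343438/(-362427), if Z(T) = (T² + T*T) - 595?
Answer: -1440593101/5865518568 ≈ -0.24560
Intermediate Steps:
h(a) = 2*a*(5 + a) (h(a) = (2*a)*(5 + a) = 2*a*(5 + a))
Z(T) = -595 + 2*T² (Z(T) = (T² + T²) - 595 = 2*T² - 595 = -595 + 2*T²)
Z(-471)/((h(-39)*238)) + 343438/(-362427) = (-595 + 2*(-471)²)/(((2*(-39)*(5 - 39))*238)) + 343438/(-362427) = (-595 + 2*221841)/(((2*(-39)*(-34))*238)) + 343438*(-1/362427) = (-595 + 443682)/((2652*238)) - 343438/362427 = 443087/631176 - 343438/362427 = -1440593101/5865518568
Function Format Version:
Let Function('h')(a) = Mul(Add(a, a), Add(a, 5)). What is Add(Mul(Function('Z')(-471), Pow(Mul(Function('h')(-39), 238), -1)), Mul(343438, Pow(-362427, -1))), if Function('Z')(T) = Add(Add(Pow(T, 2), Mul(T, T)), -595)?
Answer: Rational(-1440593101, 5865518568) ≈ -0.24560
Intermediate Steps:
Function('h')(a) = Mul(2, a, Add(5, a)) (Function('h')(a) = Mul(Mul(2, a), Add(5, a)) = Mul(2, a, Add(5, a)))
Function('Z')(T) = Add(-595, Mul(2, Pow(T, 2))) (Function('Z')(T) = Add(Add(Pow(T, 2), Pow(T, 2)), -595) = Add(Mul(2, Pow(T, 2)), -595) = Add(-595, Mul(2, Pow(T, 2))))
Add(Mul(Function('Z')(-471), Pow(Mul(Function('h')(-39), 238), -1)), Mul(343438, Pow(-362427, -1))) = Add(Mul(Add(-595, Mul(2, Pow(-471, 2))), Pow(Mul(Mul(2, -39, Add(5, -39)), 238), -1)), Mul(343438, Pow(-362427, -1))) = Add(Mul(Add(-595, Mul(2, 221841)), Pow(Mul(Mul(2, -39, -34), 238), -1)), Mul(343438, Rational(-1, 362427))) = Add(Mul(Add(-595, 443682), Pow(Mul(2652, 238), -1)), Rational(-343438, 362427)) = Add(Mul(443087, Pow(631176, -1)), Rational(-343438, 362427)) = Add(Mul(443087, Rational(1, 631176)), Rational(-343438, 362427)) = Add(Rational(443087, 631176), Rational(-343438, 362427)) = Rational(-1440593101, 5865518568)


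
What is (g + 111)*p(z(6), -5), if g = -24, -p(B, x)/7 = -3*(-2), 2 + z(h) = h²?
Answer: -3654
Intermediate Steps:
z(h) = -2 + h²
p(B, x) = -42 (p(B, x) = -(-21)*(-2) = -7*6 = -42)
(g + 111)*p(z(6), -5) = (-24 + 111)*(-42) = 87*(-42) = -3654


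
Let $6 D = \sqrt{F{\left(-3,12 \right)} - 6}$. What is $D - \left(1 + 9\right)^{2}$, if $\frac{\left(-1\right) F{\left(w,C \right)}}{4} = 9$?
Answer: $-100 + \frac{i \sqrt{42}}{6} \approx -100.0 + 1.0801 i$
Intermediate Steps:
$F{\left(w,C \right)} = -36$ ($F{\left(w,C \right)} = \left(-4\right) 9 = -36$)
$D = \frac{i \sqrt{42}}{6}$ ($D = \frac{\sqrt{-36 - 6}}{6} = \frac{\sqrt{-42}}{6} = \frac{i \sqrt{42}}{6} \approx 1.0801 i$)
$D - \left(1 + 9\right)^{2} = \frac{i \sqrt{42}}{6} - \left(1 + 9\right)^{2} = \frac{i \sqrt{42}}{6} - 10^{2} = \frac{i \sqrt{42}}{6} - 100 = -100 + \frac{i \sqrt{42}}{6}$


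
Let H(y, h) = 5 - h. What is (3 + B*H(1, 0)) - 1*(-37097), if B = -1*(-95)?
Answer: 37575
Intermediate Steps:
B = 95
(3 + B*H(1, 0)) - 1*(-37097) = (3 + 95*(5 - 1*0)) - 1*(-37097) = (3 + 95*(5 + 0)) + 37097 = (3 + 95*5) + 37097 = (3 + 475) + 37097 = 478 + 37097 = 37575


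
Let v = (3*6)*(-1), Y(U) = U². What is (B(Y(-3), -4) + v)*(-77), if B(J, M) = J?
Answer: 693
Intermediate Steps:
v = -18 (v = 18*(-1) = -18)
(B(Y(-3), -4) + v)*(-77) = ((-3)² - 18)*(-77) = (9 - 18)*(-77) = -9*(-77) = 693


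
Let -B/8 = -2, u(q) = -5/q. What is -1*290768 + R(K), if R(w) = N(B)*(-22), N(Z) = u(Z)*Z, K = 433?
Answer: -290658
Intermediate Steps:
B = 16 (B = -8*(-2) = 16)
N(Z) = -5 (N(Z) = (-5/Z)*Z = -5)
R(w) = 110 (R(w) = -5*(-22) = 110)
-1*290768 + R(K) = -1*290768 + 110 = -290768 + 110 = -290658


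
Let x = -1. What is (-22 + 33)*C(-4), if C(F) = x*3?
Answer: -33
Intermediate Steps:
C(F) = -3 (C(F) = -1*3 = -3)
(-22 + 33)*C(-4) = (-22 + 33)*(-3) = 11*(-3) = -33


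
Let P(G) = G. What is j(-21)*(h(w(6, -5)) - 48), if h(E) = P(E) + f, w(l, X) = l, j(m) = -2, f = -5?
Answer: 94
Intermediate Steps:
h(E) = -5 + E (h(E) = E - 5 = -5 + E)
j(-21)*(h(w(6, -5)) - 48) = -2*((-5 + 6) - 48) = -2*(1 - 48) = -2*(-47) = 94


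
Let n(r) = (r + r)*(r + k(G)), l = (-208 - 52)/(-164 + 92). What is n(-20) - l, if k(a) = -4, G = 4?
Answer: 17215/18 ≈ 956.39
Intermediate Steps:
l = 65/18 (l = -260/(-72) = -260*(-1/72) = 65/18 ≈ 3.6111)
n(r) = 2*r*(-4 + r) (n(r) = (r + r)*(r - 4) = (2*r)*(-4 + r) = 2*r*(-4 + r))
n(-20) - l = 2*(-20)*(-4 - 20) - 1*65/18 = 2*(-20)*(-24) - 65/18 = 960 - 65/18 = 17215/18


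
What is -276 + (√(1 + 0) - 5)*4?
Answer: -292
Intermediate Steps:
-276 + (√(1 + 0) - 5)*4 = -276 + (√1 - 5)*4 = -276 + (1 - 5)*4 = -276 - 4*4 = -276 - 16 = -292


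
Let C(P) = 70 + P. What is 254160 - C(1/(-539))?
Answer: 136954511/539 ≈ 2.5409e+5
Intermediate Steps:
254160 - C(1/(-539)) = 254160 - (70 + 1/(-539)) = 254160 - (70 - 1/539) = 254160 - 1*37729/539 = 254160 - 37729/539 = 136954511/539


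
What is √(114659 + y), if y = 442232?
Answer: √556891 ≈ 746.25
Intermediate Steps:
√(114659 + y) = √(114659 + 442232) = √556891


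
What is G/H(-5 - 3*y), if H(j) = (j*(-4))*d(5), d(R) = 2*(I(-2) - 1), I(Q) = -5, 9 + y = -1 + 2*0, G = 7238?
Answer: 3619/600 ≈ 6.0317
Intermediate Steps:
y = -10 (y = -9 + (-1 + 2*0) = -9 + (-1 + 0) = -9 - 1 = -10)
d(R) = -12 (d(R) = 2*(-5 - 1) = 2*(-6) = -12)
H(j) = 48*j (H(j) = (j*(-4))*(-12) = -4*j*(-12) = 48*j)
G/H(-5 - 3*y) = 7238/((48*(-5 - 3*(-10)))) = 7238/((48*(-5 + 30))) = 7238/((48*25)) = 7238/1200 = 7238*(1/1200) = 3619/600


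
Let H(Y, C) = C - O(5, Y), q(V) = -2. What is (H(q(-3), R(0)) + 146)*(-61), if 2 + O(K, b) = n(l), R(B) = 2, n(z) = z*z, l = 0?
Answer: -9150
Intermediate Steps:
n(z) = z²
O(K, b) = -2 (O(K, b) = -2 + 0² = -2 + 0 = -2)
H(Y, C) = 2 + C (H(Y, C) = C - 1*(-2) = C + 2 = 2 + C)
(H(q(-3), R(0)) + 146)*(-61) = ((2 + 2) + 146)*(-61) = (4 + 146)*(-61) = 150*(-61) = -9150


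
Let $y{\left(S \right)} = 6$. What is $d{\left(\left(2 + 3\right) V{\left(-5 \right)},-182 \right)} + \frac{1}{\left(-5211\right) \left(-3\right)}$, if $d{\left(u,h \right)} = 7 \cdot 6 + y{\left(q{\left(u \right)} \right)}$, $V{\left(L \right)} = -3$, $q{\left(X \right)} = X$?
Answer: $\frac{750385}{15633} \approx 48.0$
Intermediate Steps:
$d{\left(u,h \right)} = 48$ ($d{\left(u,h \right)} = 7 \cdot 6 + 6 = 42 + 6 = 48$)
$d{\left(\left(2 + 3\right) V{\left(-5 \right)},-182 \right)} + \frac{1}{\left(-5211\right) \left(-3\right)} = 48 + \frac{1}{\left(-5211\right) \left(-3\right)} = 48 + \frac{1}{15633} = \frac{750385}{15633}$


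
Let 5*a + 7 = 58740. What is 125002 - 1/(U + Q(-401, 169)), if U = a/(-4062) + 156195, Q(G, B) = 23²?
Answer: 397882079366104/3183005707 ≈ 1.2500e+5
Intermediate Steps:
a = 58733/5 (a = -7/5 + (⅕)*58740 = -7/5 + 11748 = 58733/5 ≈ 11747.)
Q(G, B) = 529
U = 3172261717/20310 (U = (58733/5)/(-4062) + 156195 = (58733/5)*(-1/4062) + 156195 = -58733/20310 + 156195 = 3172261717/20310 ≈ 1.5619e+5)
125002 - 1/(U + Q(-401, 169)) = 125002 - 1/(3172261717/20310 + 529) = 125002 - 1/3183005707/20310 = 125002 - 1*20310/3183005707 = 125002 - 20310/3183005707 = 397882079366104/3183005707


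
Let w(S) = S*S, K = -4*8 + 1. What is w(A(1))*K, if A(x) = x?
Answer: -31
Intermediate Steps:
K = -31 (K = -32 + 1 = -31)
w(S) = S**2
w(A(1))*K = 1**2*(-31) = 1*(-31) = -31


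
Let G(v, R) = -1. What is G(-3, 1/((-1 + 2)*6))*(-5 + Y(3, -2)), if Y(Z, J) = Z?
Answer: 2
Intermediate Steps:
G(-3, 1/((-1 + 2)*6))*(-5 + Y(3, -2)) = -(-5 + 3) = -1*(-2) = 2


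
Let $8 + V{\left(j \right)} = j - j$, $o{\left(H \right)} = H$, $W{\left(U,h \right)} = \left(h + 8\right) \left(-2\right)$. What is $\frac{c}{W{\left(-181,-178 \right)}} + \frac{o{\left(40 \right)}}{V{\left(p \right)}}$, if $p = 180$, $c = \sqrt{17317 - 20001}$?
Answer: $-5 + \frac{i \sqrt{671}}{170} \approx -5.0 + 0.15237 i$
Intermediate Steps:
$W{\left(U,h \right)} = -16 - 2 h$ ($W{\left(U,h \right)} = \left(8 + h\right) \left(-2\right) = -16 - 2 h$)
$c = 2 i \sqrt{671}$ ($c = \sqrt{-2684} = 2 i \sqrt{671} \approx 51.807 i$)
$V{\left(j \right)} = -8$ ($V{\left(j \right)} = -8 + \left(j - j\right) = -8 + 0 = -8$)
$\frac{c}{W{\left(-181,-178 \right)}} + \frac{o{\left(40 \right)}}{V{\left(p \right)}} = \frac{2 i \sqrt{671}}{-16 - -356} + \frac{40}{-8} = \frac{2 i \sqrt{671}}{-16 + 356} + 40 \left(- \frac{1}{8}\right) = \frac{2 i \sqrt{671}}{340} - 5 = 2 i \sqrt{671} \cdot \frac{1}{340} - 5 = \frac{i \sqrt{671}}{170} - 5 = -5 + \frac{i \sqrt{671}}{170}$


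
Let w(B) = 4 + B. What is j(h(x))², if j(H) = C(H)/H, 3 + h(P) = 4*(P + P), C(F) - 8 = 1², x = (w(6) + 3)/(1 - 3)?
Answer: 81/3025 ≈ 0.026777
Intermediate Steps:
x = -13/2 (x = ((4 + 6) + 3)/(1 - 3) = (10 + 3)/(-2) = 13*(-½) = -13/2 ≈ -6.5000)
C(F) = 9 (C(F) = 8 + 1² = 8 + 1 = 9)
h(P) = -3 + 8*P (h(P) = -3 + 4*(P + P) = -3 + 4*(2*P) = -3 + 8*P)
j(H) = 9/H
j(h(x))² = (9/(-3 + 8*(-13/2)))² = (9/(-3 - 52))² = (9/(-55))² = (9*(-1/55))² = (-9/55)² = 81/3025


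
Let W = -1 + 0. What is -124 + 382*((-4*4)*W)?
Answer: 5988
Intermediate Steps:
W = -1
-124 + 382*((-4*4)*W) = -124 + 382*(-4*4*(-1)) = -124 + 382*(-16*(-1)) = -124 + 382*16 = -124 + 6112 = 5988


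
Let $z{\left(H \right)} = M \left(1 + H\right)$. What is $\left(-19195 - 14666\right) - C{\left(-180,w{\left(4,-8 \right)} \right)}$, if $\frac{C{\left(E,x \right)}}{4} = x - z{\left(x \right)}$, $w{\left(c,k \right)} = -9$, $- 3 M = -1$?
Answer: $- \frac{101507}{3} \approx -33836.0$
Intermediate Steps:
$M = \frac{1}{3}$ ($M = \left(- \frac{1}{3}\right) \left(-1\right) = \frac{1}{3} \approx 0.33333$)
$z{\left(H \right)} = \frac{1}{3} + \frac{H}{3}$ ($z{\left(H \right)} = \frac{1 + H}{3} = \frac{1}{3} + \frac{H}{3}$)
$C{\left(E,x \right)} = - \frac{4}{3} + \frac{8 x}{3}$ ($C{\left(E,x \right)} = 4 \left(x - \left(\frac{1}{3} + \frac{x}{3}\right)\right) = 4 \left(- \frac{1}{3} + \frac{2 x}{3}\right) = - \frac{4}{3} + \frac{8 x}{3}$)
$\left(-19195 - 14666\right) - C{\left(-180,w{\left(4,-8 \right)} \right)} = \left(-19195 - 14666\right) - \left(- \frac{4}{3} + \frac{8}{3} \left(-9\right)\right) = -33861 - \left(- \frac{4}{3} - 24\right) = -33861 - - \frac{76}{3} = -33861 + \frac{76}{3} = - \frac{101507}{3}$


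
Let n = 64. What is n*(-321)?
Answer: -20544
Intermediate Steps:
n*(-321) = 64*(-321) = -20544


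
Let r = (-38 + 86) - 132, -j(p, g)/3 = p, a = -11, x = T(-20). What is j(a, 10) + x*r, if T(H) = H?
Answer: 1713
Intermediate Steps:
x = -20
j(p, g) = -3*p
r = -84 (r = 48 - 132 = -84)
j(a, 10) + x*r = -3*(-11) - 20*(-84) = 33 + 1680 = 1713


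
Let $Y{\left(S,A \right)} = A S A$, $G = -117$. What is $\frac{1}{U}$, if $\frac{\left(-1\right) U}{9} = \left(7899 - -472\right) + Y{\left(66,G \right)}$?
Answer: $- \frac{1}{8206605} \approx -1.2185 \cdot 10^{-7}$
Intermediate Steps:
$Y{\left(S,A \right)} = S A^{2}$ ($Y{\left(S,A \right)} = A A S = S A^{2}$)
$U = -8206605$ ($U = - 9 \left(\left(7899 - -472\right) + 66 \left(-117\right)^{2}\right) = - 9 \left(\left(7899 + 472\right) + 66 \cdot 13689\right) = - 9 \left(8371 + 903474\right) = \left(-9\right) 911845 = -8206605$)
$\frac{1}{U} = \frac{1}{-8206605} = - \frac{1}{8206605}$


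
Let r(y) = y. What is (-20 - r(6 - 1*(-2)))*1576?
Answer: -44128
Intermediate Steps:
(-20 - r(6 - 1*(-2)))*1576 = (-20 - (6 - 1*(-2)))*1576 = (-20 - (6 + 2))*1576 = (-20 - 1*8)*1576 = (-20 - 8)*1576 = -28*1576 = -44128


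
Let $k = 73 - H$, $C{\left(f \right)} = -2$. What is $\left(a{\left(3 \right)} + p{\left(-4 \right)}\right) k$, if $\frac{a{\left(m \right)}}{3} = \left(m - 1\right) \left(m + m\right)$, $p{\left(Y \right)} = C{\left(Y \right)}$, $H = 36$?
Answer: $1258$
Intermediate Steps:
$p{\left(Y \right)} = -2$
$k = 37$ ($k = 73 - 36 = 37$)
$a{\left(m \right)} = 6 m \left(-1 + m\right)$ ($a{\left(m \right)} = 3 \left(m - 1\right) \left(m + m\right) = 3 \left(-1 + m\right) 2 m = 3 \cdot 2 m \left(-1 + m\right) = 6 m \left(-1 + m\right)$)
$\left(a{\left(3 \right)} + p{\left(-4 \right)}\right) k = \left(6 \cdot 3 \left(-1 + 3\right) - 2\right) 37 = \left(6 \cdot 3 \cdot 2 - 2\right) 37 = \left(36 - 2\right) 37 = 34 \cdot 37 = 1258$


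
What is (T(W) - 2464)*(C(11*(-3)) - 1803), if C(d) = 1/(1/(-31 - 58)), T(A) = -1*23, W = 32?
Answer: 4705404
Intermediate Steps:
T(A) = -23
C(d) = -89 (C(d) = 1/(1/(-89)) = 1/(-1/89) = -89)
(T(W) - 2464)*(C(11*(-3)) - 1803) = (-23 - 2464)*(-89 - 1803) = -2487*(-1892) = 4705404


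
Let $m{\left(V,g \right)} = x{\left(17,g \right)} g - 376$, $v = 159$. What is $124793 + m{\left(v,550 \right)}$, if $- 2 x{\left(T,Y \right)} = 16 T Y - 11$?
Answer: $-41012558$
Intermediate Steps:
$x{\left(T,Y \right)} = \frac{11}{2} - 8 T Y$ ($x{\left(T,Y \right)} = - \frac{16 T Y - 11}{2} = - \frac{-11 + 16 T Y}{2} = \frac{11}{2} - 8 T Y$)
$m{\left(V,g \right)} = -376 + g \left(\frac{11}{2} - 136 g\right)$ ($m{\left(V,g \right)} = \left(\frac{11}{2} - 136 g\right) g - 376 = g \left(\frac{11}{2} - 136 g\right) - 376 = -376 + g \left(\frac{11}{2} - 136 g\right)$)
$124793 + m{\left(v,550 \right)} = 124793 - \left(376 + 275 \left(-11 + 272 \cdot 550\right)\right) = 124793 - \left(376 + 275 \left(-11 + 149600\right)\right) = 124793 - \left(376 + 275 \cdot 149589\right) = 124793 - 41137351 = -41012558$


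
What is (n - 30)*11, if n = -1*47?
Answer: -847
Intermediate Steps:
n = -47
(n - 30)*11 = (-47 - 30)*11 = -77*11 = -847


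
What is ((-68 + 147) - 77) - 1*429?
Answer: -427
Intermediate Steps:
((-68 + 147) - 77) - 1*429 = (79 - 77) - 429 = 2 - 429 = -427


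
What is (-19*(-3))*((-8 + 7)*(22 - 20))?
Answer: -114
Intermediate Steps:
(-19*(-3))*((-8 + 7)*(22 - 20)) = 57*(-1*2) = 57*(-2) = -114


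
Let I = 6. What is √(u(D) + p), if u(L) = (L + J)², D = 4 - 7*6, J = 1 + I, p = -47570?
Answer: I*√46609 ≈ 215.89*I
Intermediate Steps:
J = 7 (J = 1 + 6 = 7)
D = -38 (D = 4 - 42 = -38)
u(L) = (7 + L)² (u(L) = (L + 7)² = (7 + L)²)
√(u(D) + p) = √((7 - 38)² - 47570) = √((-31)² - 47570) = √(961 - 47570) = √(-46609) = I*√46609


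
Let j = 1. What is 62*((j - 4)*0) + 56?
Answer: 56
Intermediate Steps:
62*((j - 4)*0) + 56 = 62*((1 - 4)*0) + 56 = 62*(-3*0) + 56 = 62*0 + 56 = 0 + 56 = 56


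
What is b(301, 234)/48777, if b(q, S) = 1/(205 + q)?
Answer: 1/24681162 ≈ 4.0517e-8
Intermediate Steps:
b(301, 234)/48777 = 1/((205 + 301)*48777) = (1/48777)/506 = (1/506)*(1/48777) = 1/24681162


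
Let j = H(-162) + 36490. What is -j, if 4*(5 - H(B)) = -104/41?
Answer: -1496321/41 ≈ -36496.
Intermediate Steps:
H(B) = 231/41 (H(B) = 5 - (-26)/41 = 5 - 1/4*(-104/41) = 5 + 26/41 = 231/41)
j = 1496321/41 (j = 231/41 + 36490 = 1496321/41 ≈ 36496.)
-j = -1*1496321/41 = -1496321/41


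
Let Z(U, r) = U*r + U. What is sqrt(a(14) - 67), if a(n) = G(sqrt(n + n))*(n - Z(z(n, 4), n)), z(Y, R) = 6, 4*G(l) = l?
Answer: sqrt(-67 - 38*sqrt(7)) ≈ 12.944*I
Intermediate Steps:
G(l) = l/4
Z(U, r) = U + U*r
a(n) = sqrt(2)*sqrt(n)*(-6 - 5*n)/4 (a(n) = (sqrt(n + n)/4)*(n - 6*(1 + n)) = (sqrt(2*n)/4)*(n - (6 + 6*n)) = ((sqrt(2)*sqrt(n))/4)*(n + (-6 - 6*n)) = (sqrt(2)*sqrt(n)/4)*(-6 - 5*n) = sqrt(2)*sqrt(n)*(-6 - 5*n)/4)
sqrt(a(14) - 67) = sqrt(sqrt(2)*sqrt(14)*(-6 - 5*14)/4 - 67) = sqrt(sqrt(2)*sqrt(14)*(-6 - 70)/4 - 67) = sqrt((1/4)*sqrt(2)*sqrt(14)*(-76) - 67) = sqrt(-38*sqrt(7) - 67) = sqrt(-67 - 38*sqrt(7))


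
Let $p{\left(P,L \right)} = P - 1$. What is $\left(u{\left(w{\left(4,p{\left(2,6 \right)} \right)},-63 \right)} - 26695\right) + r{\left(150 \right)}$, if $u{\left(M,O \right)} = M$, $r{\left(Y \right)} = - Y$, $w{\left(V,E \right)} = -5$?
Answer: $-26850$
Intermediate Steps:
$p{\left(P,L \right)} = -1 + P$
$\left(u{\left(w{\left(4,p{\left(2,6 \right)} \right)},-63 \right)} - 26695\right) + r{\left(150 \right)} = \left(-5 - 26695\right) - 150 = -26700 - 150 = -26850$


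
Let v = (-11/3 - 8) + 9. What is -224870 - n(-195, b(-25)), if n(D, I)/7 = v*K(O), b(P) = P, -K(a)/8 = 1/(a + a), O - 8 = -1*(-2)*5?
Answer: -6071602/27 ≈ -2.2487e+5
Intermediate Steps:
v = -8/3 (v = (-11*1/3 - 8) + 9 = (-11/3 - 8) + 9 = -35/3 + 9 = -8/3 ≈ -2.6667)
O = 18 (O = 8 - 1*(-2)*5 = 8 + 2*5 = 8 + 10 = 18)
K(a) = -4/a (K(a) = -8/(a + a) = -8*1/(2*a) = -4/a)
n(D, I) = 112/27 (n(D, I) = 7*(-(-32)/(3*18)) = 7*(-8/3*(-2/9)) = 7*(16/27) = 112/27)
-224870 - n(-195, b(-25)) = -224870 - 1*112/27 = -224870 - 112/27 = -6071602/27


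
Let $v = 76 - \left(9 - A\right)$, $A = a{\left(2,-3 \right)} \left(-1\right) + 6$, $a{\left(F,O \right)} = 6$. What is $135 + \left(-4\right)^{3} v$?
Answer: $-4153$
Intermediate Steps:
$A = 0$ ($A = 6 \left(-1\right) + 6 = -6 + 6 = 0$)
$v = 67$ ($v = 76 - \left(9 - 0\right) = 76 - \left(9 + 0\right) = 76 - 9 = 67$)
$135 + \left(-4\right)^{3} v = 135 + \left(-4\right)^{3} \cdot 67 = 135 - 4288 = -4153$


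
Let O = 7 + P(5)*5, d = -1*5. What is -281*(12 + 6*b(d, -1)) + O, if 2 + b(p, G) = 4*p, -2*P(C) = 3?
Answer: 67439/2 ≈ 33720.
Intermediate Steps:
d = -5
P(C) = -3/2 (P(C) = -½*3 = -3/2)
b(p, G) = -2 + 4*p
O = -½ (O = 7 - 3/2*5 = 7 - 15/2 = -½ ≈ -0.50000)
-281*(12 + 6*b(d, -1)) + O = -281*(12 + 6*(-2 + 4*(-5))) - ½ = -281*(12 + 6*(-2 - 20)) - ½ = -281*(12 + 6*(-22)) - ½ = -281*(12 - 132) - ½ = -281*(-120) - ½ = 33720 - ½ = 67439/2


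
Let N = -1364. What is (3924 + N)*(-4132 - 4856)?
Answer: -23009280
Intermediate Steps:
(3924 + N)*(-4132 - 4856) = (3924 - 1364)*(-4132 - 4856) = 2560*(-8988) = -23009280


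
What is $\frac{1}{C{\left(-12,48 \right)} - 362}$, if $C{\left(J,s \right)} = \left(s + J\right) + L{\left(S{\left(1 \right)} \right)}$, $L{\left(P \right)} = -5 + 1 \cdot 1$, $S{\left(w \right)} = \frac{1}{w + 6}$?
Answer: $- \frac{1}{330} \approx -0.0030303$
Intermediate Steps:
$S{\left(w \right)} = \frac{1}{6 + w}$
$L{\left(P \right)} = -4$ ($L{\left(P \right)} = -5 + 1 = -4$)
$C{\left(J,s \right)} = -4 + J + s$ ($C{\left(J,s \right)} = \left(s + J\right) - 4 = \left(J + s\right) - 4 = -4 + J + s$)
$\frac{1}{C{\left(-12,48 \right)} - 362} = \frac{1}{\left(-4 - 12 + 48\right) - 362} = \frac{1}{32 - 362} = \frac{1}{-330} = - \frac{1}{330}$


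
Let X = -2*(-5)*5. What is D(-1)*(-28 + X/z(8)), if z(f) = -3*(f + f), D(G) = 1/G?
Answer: 697/24 ≈ 29.042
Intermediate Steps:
X = 50 (X = 10*5 = 50)
D(G) = 1/G
z(f) = -6*f
D(-1)*(-28 + X/z(8)) = (-28 + 50/((-6*8)))/(-1) = -(-28 + 50/(-48)) = -(-28 + 50*(-1/48)) = -(-28 - 25/24) = -1*(-697/24) = 697/24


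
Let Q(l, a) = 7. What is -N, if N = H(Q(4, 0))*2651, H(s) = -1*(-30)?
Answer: -79530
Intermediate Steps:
H(s) = 30
N = 79530 (N = 30*2651 = 79530)
-N = -1*79530 = -79530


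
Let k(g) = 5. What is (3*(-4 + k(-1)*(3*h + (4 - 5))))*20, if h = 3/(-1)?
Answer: -3240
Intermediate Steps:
h = -3 (h = 3*(-1) = -3)
(3*(-4 + k(-1)*(3*h + (4 - 5))))*20 = (3*(-4 + 5*(3*(-3) + (4 - 5))))*20 = (3*(-4 + 5*(-9 - 1)))*20 = (3*(-4 + 5*(-10)))*20 = (3*(-4 - 50))*20 = (3*(-54))*20 = -162*20 = -3240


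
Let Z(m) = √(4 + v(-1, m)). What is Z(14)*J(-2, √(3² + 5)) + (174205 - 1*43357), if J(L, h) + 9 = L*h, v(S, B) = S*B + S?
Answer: 130848 - I*√11*(9 + 2*√14) ≈ 1.3085e+5 - 54.669*I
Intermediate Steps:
v(S, B) = S + B*S (v(S, B) = B*S + S = S + B*S)
J(L, h) = -9 + L*h
Z(m) = √(3 - m) (Z(m) = √(4 - (1 + m)) = √(4 + (-1 - m)) = √(3 - m))
Z(14)*J(-2, √(3² + 5)) + (174205 - 1*43357) = √(3 - 1*14)*(-9 - 2*√(3² + 5)) + (174205 - 1*43357) = √(3 - 14)*(-9 - 2*√(9 + 5)) + (174205 - 43357) = √(-11)*(-9 - 2*√14) + 130848 = (I*√11)*(-9 - 2*√14) + 130848 = I*√11*(-9 - 2*√14) + 130848 = 130848 + I*√11*(-9 - 2*√14)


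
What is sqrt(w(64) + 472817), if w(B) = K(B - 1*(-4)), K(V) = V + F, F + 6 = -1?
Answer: 9*sqrt(5838) ≈ 687.66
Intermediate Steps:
F = -7 (F = -6 - 1 = -7)
K(V) = -7 + V (K(V) = V - 7 = -7 + V)
w(B) = -3 + B (w(B) = -7 + (B - 1*(-4)) = -7 + (B + 4) = -7 + (4 + B) = -3 + B)
sqrt(w(64) + 472817) = sqrt((-3 + 64) + 472817) = sqrt(61 + 472817) = sqrt(472878) = 9*sqrt(5838)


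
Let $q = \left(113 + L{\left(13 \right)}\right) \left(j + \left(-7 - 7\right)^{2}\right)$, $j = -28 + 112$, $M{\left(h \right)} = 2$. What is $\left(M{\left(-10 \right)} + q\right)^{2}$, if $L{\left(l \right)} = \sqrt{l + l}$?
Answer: $1003254564 + 17719520 \sqrt{26} \approx 1.0936 \cdot 10^{9}$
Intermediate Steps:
$L{\left(l \right)} = \sqrt{2} \sqrt{l}$ ($L{\left(l \right)} = \sqrt{2 l} = \sqrt{2} \sqrt{l}$)
$j = 84$
$q = 31640 + 280 \sqrt{26}$ ($q = \left(113 + \sqrt{2} \sqrt{13}\right) \left(84 + \left(-7 - 7\right)^{2}\right) = \left(113 + \sqrt{26}\right) \left(84 + \left(-14\right)^{2}\right) = \left(113 + \sqrt{26}\right) \left(84 + 196\right) = \left(113 + \sqrt{26}\right) 280 = 31640 + 280 \sqrt{26} \approx 33068.0$)
$\left(M{\left(-10 \right)} + q\right)^{2} = \left(2 + \left(31640 + 280 \sqrt{26}\right)\right)^{2} = \left(31642 + 280 \sqrt{26}\right)^{2}$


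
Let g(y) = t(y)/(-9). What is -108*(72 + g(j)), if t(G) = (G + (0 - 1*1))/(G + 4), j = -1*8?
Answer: -7749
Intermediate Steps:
j = -8
t(G) = (-1 + G)/(4 + G) (t(G) = (G + (0 - 1))/(4 + G) = (G - 1)/(4 + G) = (-1 + G)/(4 + G))
g(y) = -(-1 + y)/(9*(4 + y)) (g(y) = ((-1 + y)/(4 + y))/(-9) = ((-1 + y)/(4 + y))*(-1/9) = -(-1 + y)/(9*(4 + y)))
-108*(72 + g(j)) = -108*(72 + (1 - 1*(-8))/(9*(4 - 8))) = -108*(72 + (1/9)*(1 + 8)/(-4)) = -108*(72 + (1/9)*(-1/4)*9) = -108*(72 - 1/4) = -108*287/4 = -7749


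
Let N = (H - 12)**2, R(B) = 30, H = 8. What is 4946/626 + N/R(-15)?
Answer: 39599/4695 ≈ 8.4343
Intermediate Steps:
N = 16 (N = (8 - 12)**2 = (-4)**2 = 16)
4946/626 + N/R(-15) = 4946/626 + 16/30 = 4946*(1/626) + 16*(1/30) = 2473/313 + 8/15 = 39599/4695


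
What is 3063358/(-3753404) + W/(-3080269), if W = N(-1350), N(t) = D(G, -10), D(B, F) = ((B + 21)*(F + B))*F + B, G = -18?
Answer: -4719525990695/5780746992838 ≈ -0.81642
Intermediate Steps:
D(B, F) = B + F*(21 + B)*(B + F) (D(B, F) = ((21 + B)*(B + F))*F + B = F*(21 + B)*(B + F) + B = B + F*(21 + B)*(B + F))
N(t) = 822 (N(t) = -18 + 21*(-10)² - 18*(-10)² - 10*(-18)² + 21*(-18)*(-10) = -18 + 21*100 - 18*100 - 10*324 + 3780 = -18 + 2100 - 1800 - 3240 + 3780 = 822)
W = 822
3063358/(-3753404) + W/(-3080269) = 3063358/(-3753404) + 822/(-3080269) = 3063358*(-1/3753404) + 822*(-1/3080269) = -1531679/1876702 - 822/3080269 = -4719525990695/5780746992838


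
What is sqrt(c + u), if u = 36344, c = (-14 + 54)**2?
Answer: 6*sqrt(1054) ≈ 194.79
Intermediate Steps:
c = 1600 (c = 40**2 = 1600)
sqrt(c + u) = sqrt(1600 + 36344) = sqrt(37944) = 6*sqrt(1054)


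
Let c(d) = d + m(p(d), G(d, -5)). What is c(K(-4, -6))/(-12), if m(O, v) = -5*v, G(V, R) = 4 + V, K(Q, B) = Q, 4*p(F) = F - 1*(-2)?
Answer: ⅓ ≈ 0.33333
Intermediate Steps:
p(F) = ½ + F/4 (p(F) = (F - 1*(-2))/4 = (F + 2)/4 = (2 + F)/4 = ½ + F/4)
c(d) = -20 - 4*d (c(d) = d - 5*(4 + d) = d + (-20 - 5*d) = -20 - 4*d)
c(K(-4, -6))/(-12) = (-20 - 4*(-4))/(-12) = -(-20 + 16)/12 = -1/12*(-4) = ⅓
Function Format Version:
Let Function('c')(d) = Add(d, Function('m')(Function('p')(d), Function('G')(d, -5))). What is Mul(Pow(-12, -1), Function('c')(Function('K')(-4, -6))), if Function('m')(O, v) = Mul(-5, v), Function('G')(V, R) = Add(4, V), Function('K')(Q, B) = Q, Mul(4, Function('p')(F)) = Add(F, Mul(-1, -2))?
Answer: Rational(1, 3) ≈ 0.33333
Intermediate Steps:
Function('p')(F) = Add(Rational(1, 2), Mul(Rational(1, 4), F)) (Function('p')(F) = Mul(Rational(1, 4), Add(F, Mul(-1, -2))) = Mul(Rational(1, 4), Add(F, 2)) = Mul(Rational(1, 4), Add(2, F)) = Add(Rational(1, 2), Mul(Rational(1, 4), F)))
Function('c')(d) = Add(-20, Mul(-4, d)) (Function('c')(d) = Add(d, Mul(-5, Add(4, d))) = Add(d, Add(-20, Mul(-5, d))) = Add(-20, Mul(-4, d)))
Mul(Pow(-12, -1), Function('c')(Function('K')(-4, -6))) = Mul(Pow(-12, -1), Add(-20, Mul(-4, -4))) = Mul(Rational(-1, 12), Add(-20, 16)) = Mul(Rational(-1, 12), -4) = Rational(1, 3)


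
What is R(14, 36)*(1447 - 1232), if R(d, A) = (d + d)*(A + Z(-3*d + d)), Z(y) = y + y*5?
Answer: -794640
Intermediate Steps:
Z(y) = 6*y (Z(y) = y + 5*y = 6*y)
R(d, A) = 2*d*(A - 12*d) (R(d, A) = (d + d)*(A + 6*(-3*d + d)) = (2*d)*(A + 6*(-2*d)) = (2*d)*(A - 12*d) = 2*d*(A - 12*d))
R(14, 36)*(1447 - 1232) = (2*14*(36 - 12*14))*(1447 - 1232) = (2*14*(36 - 168))*215 = (2*14*(-132))*215 = -3696*215 = -794640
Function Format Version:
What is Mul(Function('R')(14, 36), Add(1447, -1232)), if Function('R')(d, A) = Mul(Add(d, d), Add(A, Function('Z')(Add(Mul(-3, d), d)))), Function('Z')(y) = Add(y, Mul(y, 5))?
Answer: -794640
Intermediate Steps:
Function('Z')(y) = Mul(6, y) (Function('Z')(y) = Add(y, Mul(5, y)) = Mul(6, y))
Function('R')(d, A) = Mul(2, d, Add(A, Mul(-12, d))) (Function('R')(d, A) = Mul(Add(d, d), Add(A, Mul(6, Add(Mul(-3, d), d)))) = Mul(Mul(2, d), Add(A, Mul(6, Mul(-2, d)))) = Mul(Mul(2, d), Add(A, Mul(-12, d))) = Mul(2, d, Add(A, Mul(-12, d))))
Mul(Function('R')(14, 36), Add(1447, -1232)) = Mul(Mul(2, 14, Add(36, Mul(-12, 14))), Add(1447, -1232)) = Mul(Mul(2, 14, Add(36, -168)), 215) = Mul(Mul(2, 14, -132), 215) = Mul(-3696, 215) = -794640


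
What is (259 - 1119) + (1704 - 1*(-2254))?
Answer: 3098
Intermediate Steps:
(259 - 1119) + (1704 - 1*(-2254)) = -860 + (1704 + 2254) = -860 + 3958 = 3098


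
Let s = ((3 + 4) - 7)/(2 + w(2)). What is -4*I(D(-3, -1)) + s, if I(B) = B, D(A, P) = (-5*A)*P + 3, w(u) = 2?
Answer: 48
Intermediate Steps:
D(A, P) = 3 - 5*A*P (D(A, P) = -5*A*P + 3 = 3 - 5*A*P)
s = 0 (s = ((3 + 4) - 7)/(2 + 2) = (7 - 7)/4 = 0*(1/4) = 0)
-4*I(D(-3, -1)) + s = -4*(3 - 5*(-3)*(-1)) + 0 = -4*(3 - 15) + 0 = -4*(-12) + 0 = 48 + 0 = 48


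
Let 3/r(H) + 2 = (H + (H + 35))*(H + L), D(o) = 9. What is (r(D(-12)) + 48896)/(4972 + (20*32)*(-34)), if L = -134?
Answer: -108011263/37084692 ≈ -2.9126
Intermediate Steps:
r(H) = 3/(-2 + (-134 + H)*(35 + 2*H)) (r(H) = 3/(-2 + (H + (H + 35))*(H - 134)) = 3/(-2 + (H + (35 + H))*(-134 + H)) = 3/(-2 + (35 + 2*H)*(-134 + H)) = 3/(-2 + (-134 + H)*(35 + 2*H)))
(r(D(-12)) + 48896)/(4972 + (20*32)*(-34)) = (3/(-4692 - 233*9 + 2*9²) + 48896)/(4972 + (20*32)*(-34)) = (3/(-4692 - 2097 + 2*81) + 48896)/(4972 + 640*(-34)) = (3/(-4692 - 2097 + 162) + 48896)/(4972 - 21760) = (3/(-6627) + 48896)/(-16788) = (3*(-1/6627) + 48896)*(-1/16788) = (-1/2209 + 48896)*(-1/16788) = (108011263/2209)*(-1/16788) = -108011263/37084692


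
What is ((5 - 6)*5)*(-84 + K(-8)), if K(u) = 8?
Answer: 380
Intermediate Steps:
((5 - 6)*5)*(-84 + K(-8)) = ((5 - 6)*5)*(-84 + 8) = -1*5*(-76) = -5*(-76) = 380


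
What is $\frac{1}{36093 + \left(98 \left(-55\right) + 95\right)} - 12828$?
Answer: $- \frac{395076743}{30798} \approx -12828.0$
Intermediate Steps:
$\frac{1}{36093 + \left(98 \left(-55\right) + 95\right)} - 12828 = \frac{1}{36093 + \left(-5390 + 95\right)} - 12828 = \frac{1}{36093 - 5295} - 12828 = \frac{1}{30798} - 12828 = - \frac{395076743}{30798}$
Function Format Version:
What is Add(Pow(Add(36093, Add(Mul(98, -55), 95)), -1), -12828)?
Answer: Rational(-395076743, 30798) ≈ -12828.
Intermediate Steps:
Add(Pow(Add(36093, Add(Mul(98, -55), 95)), -1), -12828) = Add(Pow(Add(36093, Add(-5390, 95)), -1), -12828) = Add(Pow(Add(36093, -5295), -1), -12828) = Add(Pow(30798, -1), -12828) = Add(Rational(1, 30798), -12828) = Rational(-395076743, 30798)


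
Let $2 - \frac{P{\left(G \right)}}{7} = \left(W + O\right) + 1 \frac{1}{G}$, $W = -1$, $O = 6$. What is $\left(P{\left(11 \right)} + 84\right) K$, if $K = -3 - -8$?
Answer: $\frac{3430}{11} \approx 311.82$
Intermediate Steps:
$P{\left(G \right)} = -21 - \frac{7}{G}$ ($P{\left(G \right)} = 14 - 7 \left(\left(-1 + 6\right) + 1 \frac{1}{G}\right) = 14 - 7 \left(5 + \frac{1}{G}\right) = 14 - \left(35 + \frac{7}{G}\right) = -21 - \frac{7}{G}$)
$K = 5$ ($K = -3 + 8 = 5$)
$\left(P{\left(11 \right)} + 84\right) K = \left(\left(-21 - \frac{7}{11}\right) + 84\right) 5 = \left(- \frac{238}{11} + 84\right) 5 = \frac{686}{11} \cdot 5 = \frac{3430}{11}$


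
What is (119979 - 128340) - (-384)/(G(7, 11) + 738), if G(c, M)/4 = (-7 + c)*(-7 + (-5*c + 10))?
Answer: -1028339/123 ≈ -8360.5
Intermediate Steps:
G(c, M) = 4*(-7 + c)*(3 - 5*c) (G(c, M) = 4*((-7 + c)*(-7 + (-5*c + 10))) = 4*((-7 + c)*(-7 + (10 - 5*c))) = 4*((-7 + c)*(3 - 5*c)) = 4*(-7 + c)*(3 - 5*c))
(119979 - 128340) - (-384)/(G(7, 11) + 738) = (119979 - 128340) - (-384)/((-84 - 20*7**2 + 152*7) + 738) = -8361 - (-384)/((-84 - 20*49 + 1064) + 738) = -8361 - (-384)/((-84 - 980 + 1064) + 738) = -8361 - (-384)/(0 + 738) = -8361 - (-384)/738 = -8361 - 1*(-64/123) = -8361 + 64/123 = -1028339/123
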